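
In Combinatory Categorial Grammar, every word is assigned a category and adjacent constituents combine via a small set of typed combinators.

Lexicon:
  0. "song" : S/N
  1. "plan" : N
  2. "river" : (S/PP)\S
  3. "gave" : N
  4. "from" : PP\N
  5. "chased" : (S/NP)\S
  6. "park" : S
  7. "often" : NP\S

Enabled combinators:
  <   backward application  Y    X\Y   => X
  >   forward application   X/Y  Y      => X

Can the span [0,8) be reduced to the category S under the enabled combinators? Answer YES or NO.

[0,8] S   >
  [0,6] S/NP   <
    [0,5] S   >
      [0,3] S/PP   <
        [0,2] S   >
          [0,1] "song" : S/N
          [1,2] "plan" : N
        [2,3] "river" : (S/PP)\S
      [3,5] PP   <
        [3,4] "gave" : N
        [4,5] "from" : PP\N
    [5,6] "chased" : (S/NP)\S
  [6,8] NP   <
    [6,7] "park" : S
    [7,8] "often" : NP\S

YES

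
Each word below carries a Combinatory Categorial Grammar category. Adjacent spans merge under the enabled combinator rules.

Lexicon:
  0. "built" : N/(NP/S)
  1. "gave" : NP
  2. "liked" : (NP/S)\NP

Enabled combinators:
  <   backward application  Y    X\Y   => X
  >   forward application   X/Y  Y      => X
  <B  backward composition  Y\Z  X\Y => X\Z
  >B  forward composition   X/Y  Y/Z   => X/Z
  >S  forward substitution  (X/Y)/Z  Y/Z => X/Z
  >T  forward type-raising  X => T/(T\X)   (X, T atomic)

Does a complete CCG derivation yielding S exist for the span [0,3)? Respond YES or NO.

N/(NP/S) NP (NP/S)\NP
CKY chart[0,3] = {N, N/(N\N), NP/(NP\N), PP/(PP\N), S/(S\N)}; S ∉ chart

NO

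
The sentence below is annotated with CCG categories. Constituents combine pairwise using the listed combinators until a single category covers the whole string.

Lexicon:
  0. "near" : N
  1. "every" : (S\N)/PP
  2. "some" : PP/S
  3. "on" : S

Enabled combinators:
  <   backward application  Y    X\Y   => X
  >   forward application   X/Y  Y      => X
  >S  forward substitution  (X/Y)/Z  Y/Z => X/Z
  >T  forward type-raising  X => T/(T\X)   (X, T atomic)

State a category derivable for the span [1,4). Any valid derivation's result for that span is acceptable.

[0,4] S   >
  [0,1] S/(S\N)   >T
    [0,1] "near" : N
  [1,4] S\N   >
    [1,2] "every" : (S\N)/PP
    [2,4] PP   >
      [2,3] "some" : PP/S
      [3,4] "on" : S

S\N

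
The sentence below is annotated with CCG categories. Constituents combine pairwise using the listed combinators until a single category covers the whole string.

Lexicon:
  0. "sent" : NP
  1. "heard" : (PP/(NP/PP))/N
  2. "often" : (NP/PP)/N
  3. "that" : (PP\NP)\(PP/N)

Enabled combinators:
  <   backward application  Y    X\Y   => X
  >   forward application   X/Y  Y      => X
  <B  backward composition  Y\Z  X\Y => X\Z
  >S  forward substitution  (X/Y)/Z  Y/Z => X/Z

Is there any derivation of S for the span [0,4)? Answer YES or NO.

NP (PP/(NP/PP))/N (NP/PP)/N (PP\NP)\(PP/N)
CKY chart[0,4] = {PP}; S ∉ chart

NO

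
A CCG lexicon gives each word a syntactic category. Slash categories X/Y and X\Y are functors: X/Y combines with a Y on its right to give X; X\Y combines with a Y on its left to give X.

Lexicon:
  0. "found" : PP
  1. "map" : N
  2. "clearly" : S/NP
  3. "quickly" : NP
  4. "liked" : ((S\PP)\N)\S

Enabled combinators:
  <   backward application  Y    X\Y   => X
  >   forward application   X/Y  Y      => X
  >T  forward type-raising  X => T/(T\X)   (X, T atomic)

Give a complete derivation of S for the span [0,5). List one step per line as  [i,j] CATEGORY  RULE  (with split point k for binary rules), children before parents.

[0,5] S   <
  [0,1] "found" : PP
  [1,5] S\PP   <
    [1,2] "map" : N
    [2,5] (S\PP)\N   <
      [2,4] S   >
        [2,3] "clearly" : S/NP
        [3,4] "quickly" : NP
      [4,5] "liked" : ((S\PP)\N)\S

[0,1] PP  lex  "found"
[1,2] N  lex  "map"
[2,3] S/NP  lex  "clearly"
[3,4] NP  lex  "quickly"
[2,4] S  >  k=3
[4,5] ((S\PP)\N)\S  lex  "liked"
[2,5] (S\PP)\N  <  k=4
[1,5] S\PP  <  k=2
[0,5] S  <  k=1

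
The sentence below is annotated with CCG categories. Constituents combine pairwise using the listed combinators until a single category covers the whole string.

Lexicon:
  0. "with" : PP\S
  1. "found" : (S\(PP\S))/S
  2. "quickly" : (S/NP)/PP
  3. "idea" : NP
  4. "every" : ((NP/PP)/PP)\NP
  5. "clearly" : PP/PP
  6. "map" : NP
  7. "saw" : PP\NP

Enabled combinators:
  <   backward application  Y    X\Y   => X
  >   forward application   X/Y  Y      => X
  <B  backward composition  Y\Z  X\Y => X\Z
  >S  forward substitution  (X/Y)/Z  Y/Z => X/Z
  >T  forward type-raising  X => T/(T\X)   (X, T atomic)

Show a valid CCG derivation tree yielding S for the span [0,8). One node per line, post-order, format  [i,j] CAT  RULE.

[0,1] PP\S  lex  "with"
[1,2] (S\(PP\S))/S  lex  "found"
[2,3] (S/NP)/PP  lex  "quickly"
[3,4] NP  lex  "idea"
[4,5] ((NP/PP)/PP)\NP  lex  "every"
[3,5] (NP/PP)/PP  <  k=4
[5,6] PP/PP  lex  "clearly"
[3,6] NP/PP  >S  k=5
[2,6] S/PP  >S  k=3
[6,7] NP  lex  "map"
[7,8] PP\NP  lex  "saw"
[6,8] PP  <  k=7
[2,8] S  >  k=6
[1,8] S\(PP\S)  >  k=2
[0,8] S  <  k=1

[0,8] S   <
  [0,1] "with" : PP\S
  [1,8] S\(PP\S)   >
    [1,2] "found" : (S\(PP\S))/S
    [2,8] S   >
      [2,6] S/PP   >S
        [2,3] "quickly" : (S/NP)/PP
        [3,6] NP/PP   >S
          [3,5] (NP/PP)/PP   <
            [3,4] "idea" : NP
            [4,5] "every" : ((NP/PP)/PP)\NP
          [5,6] "clearly" : PP/PP
      [6,8] PP   <
        [6,7] "map" : NP
        [7,8] "saw" : PP\NP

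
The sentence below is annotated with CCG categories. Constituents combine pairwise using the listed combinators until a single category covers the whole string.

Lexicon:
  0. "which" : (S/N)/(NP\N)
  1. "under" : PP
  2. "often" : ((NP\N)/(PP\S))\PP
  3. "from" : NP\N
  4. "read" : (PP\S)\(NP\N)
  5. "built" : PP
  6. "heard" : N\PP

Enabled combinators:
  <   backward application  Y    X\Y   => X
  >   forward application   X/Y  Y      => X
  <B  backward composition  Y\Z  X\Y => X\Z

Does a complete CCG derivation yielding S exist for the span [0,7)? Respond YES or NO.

[0,7] S   >
  [0,5] S/N   >
    [0,1] "which" : (S/N)/(NP\N)
    [1,5] NP\N   >
      [1,3] (NP\N)/(PP\S)   <
        [1,2] "under" : PP
        [2,3] "often" : ((NP\N)/(PP\S))\PP
      [3,5] PP\S   <
        [3,4] "from" : NP\N
        [4,5] "read" : (PP\S)\(NP\N)
  [5,7] N   <
    [5,6] "built" : PP
    [6,7] "heard" : N\PP

YES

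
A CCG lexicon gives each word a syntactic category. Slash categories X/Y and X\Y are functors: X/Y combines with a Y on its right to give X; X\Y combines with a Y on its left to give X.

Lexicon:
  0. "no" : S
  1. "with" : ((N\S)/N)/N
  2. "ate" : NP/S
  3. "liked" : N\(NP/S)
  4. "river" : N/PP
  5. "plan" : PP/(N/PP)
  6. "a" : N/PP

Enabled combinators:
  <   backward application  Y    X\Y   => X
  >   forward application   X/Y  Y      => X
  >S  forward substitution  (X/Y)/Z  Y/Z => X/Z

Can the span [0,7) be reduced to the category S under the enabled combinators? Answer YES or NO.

NO

S ((N\S)/N)/N NP/S N\(NP/S) N/PP PP/(N/PP) N/PP
CKY chart[0,7] = {N}; S ∉ chart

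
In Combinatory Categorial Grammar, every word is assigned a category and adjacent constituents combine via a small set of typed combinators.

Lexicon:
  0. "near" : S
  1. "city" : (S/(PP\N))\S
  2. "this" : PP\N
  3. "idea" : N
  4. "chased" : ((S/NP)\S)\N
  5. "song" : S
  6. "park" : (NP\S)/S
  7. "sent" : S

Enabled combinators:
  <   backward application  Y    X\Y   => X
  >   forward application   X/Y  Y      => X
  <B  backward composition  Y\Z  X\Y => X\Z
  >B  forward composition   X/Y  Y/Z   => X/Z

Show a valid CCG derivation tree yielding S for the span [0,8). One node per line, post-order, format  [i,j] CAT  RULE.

[0,8] S   >
  [0,5] S/NP   <
    [0,3] S   >
      [0,2] S/(PP\N)   <
        [0,1] "near" : S
        [1,2] "city" : (S/(PP\N))\S
      [2,3] "this" : PP\N
    [3,5] (S/NP)\S   <
      [3,4] "idea" : N
      [4,5] "chased" : ((S/NP)\S)\N
  [5,8] NP   <
    [5,6] "song" : S
    [6,8] NP\S   >
      [6,7] "park" : (NP\S)/S
      [7,8] "sent" : S

[0,1] S  lex  "near"
[1,2] (S/(PP\N))\S  lex  "city"
[0,2] S/(PP\N)  <  k=1
[2,3] PP\N  lex  "this"
[0,3] S  >  k=2
[3,4] N  lex  "idea"
[4,5] ((S/NP)\S)\N  lex  "chased"
[3,5] (S/NP)\S  <  k=4
[0,5] S/NP  <  k=3
[5,6] S  lex  "song"
[6,7] (NP\S)/S  lex  "park"
[7,8] S  lex  "sent"
[6,8] NP\S  >  k=7
[5,8] NP  <  k=6
[0,8] S  >  k=5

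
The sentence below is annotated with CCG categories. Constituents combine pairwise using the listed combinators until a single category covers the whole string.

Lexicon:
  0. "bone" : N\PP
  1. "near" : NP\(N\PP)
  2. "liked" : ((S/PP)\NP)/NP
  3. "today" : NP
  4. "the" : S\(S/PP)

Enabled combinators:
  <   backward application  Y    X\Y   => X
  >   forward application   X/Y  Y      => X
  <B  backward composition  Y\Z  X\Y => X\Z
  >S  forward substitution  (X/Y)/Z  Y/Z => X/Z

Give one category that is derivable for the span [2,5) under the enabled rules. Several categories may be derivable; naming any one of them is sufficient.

S\NP

[0,5] S   <
  [0,2] NP   <
    [0,1] "bone" : N\PP
    [1,2] "near" : NP\(N\PP)
  [2,5] S\NP   <B
    [2,4] (S/PP)\NP   >
      [2,3] "liked" : ((S/PP)\NP)/NP
      [3,4] "today" : NP
    [4,5] "the" : S\(S/PP)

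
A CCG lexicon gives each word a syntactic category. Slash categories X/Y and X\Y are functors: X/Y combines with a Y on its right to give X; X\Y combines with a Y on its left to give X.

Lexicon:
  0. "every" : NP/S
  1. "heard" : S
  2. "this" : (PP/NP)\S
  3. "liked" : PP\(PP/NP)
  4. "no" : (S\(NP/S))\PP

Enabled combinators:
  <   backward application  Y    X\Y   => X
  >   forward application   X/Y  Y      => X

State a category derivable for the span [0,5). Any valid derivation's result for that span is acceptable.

[0,5] S   <
  [0,1] "every" : NP/S
  [1,5] S\(NP/S)   <
    [1,4] PP   <
      [1,3] PP/NP   <
        [1,2] "heard" : S
        [2,3] "this" : (PP/NP)\S
      [3,4] "liked" : PP\(PP/NP)
    [4,5] "no" : (S\(NP/S))\PP

S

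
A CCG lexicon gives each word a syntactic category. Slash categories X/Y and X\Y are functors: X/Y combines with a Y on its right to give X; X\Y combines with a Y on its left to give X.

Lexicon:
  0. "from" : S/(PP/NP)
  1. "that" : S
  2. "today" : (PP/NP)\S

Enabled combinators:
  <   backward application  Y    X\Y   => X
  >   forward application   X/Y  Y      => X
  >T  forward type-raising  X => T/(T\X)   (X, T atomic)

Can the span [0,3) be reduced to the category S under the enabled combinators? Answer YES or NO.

[0,3] S   >
  [0,1] "from" : S/(PP/NP)
  [1,3] PP/NP   <
    [1,2] "that" : S
    [2,3] "today" : (PP/NP)\S

YES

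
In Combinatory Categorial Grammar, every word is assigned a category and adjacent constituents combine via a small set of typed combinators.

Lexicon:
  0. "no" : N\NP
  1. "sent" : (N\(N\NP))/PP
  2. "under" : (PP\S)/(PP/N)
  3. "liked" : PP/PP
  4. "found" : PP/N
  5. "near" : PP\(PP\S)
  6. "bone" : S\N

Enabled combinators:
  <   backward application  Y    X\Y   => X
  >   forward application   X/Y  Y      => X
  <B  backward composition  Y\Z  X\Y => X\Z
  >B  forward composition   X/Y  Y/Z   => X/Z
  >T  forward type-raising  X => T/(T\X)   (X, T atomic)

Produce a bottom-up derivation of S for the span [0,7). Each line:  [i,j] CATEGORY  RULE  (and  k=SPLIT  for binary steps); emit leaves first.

[0,1] N\NP  lex  "no"
[1,2] (N\(N\NP))/PP  lex  "sent"
[2,3] (PP\S)/(PP/N)  lex  "under"
[3,4] PP/PP  lex  "liked"
[4,5] PP/N  lex  "found"
[3,5] PP/N  >B  k=4
[2,5] PP\S  >  k=3
[5,6] PP\(PP\S)  lex  "near"
[2,6] PP  <  k=5
[1,6] N\(N\NP)  >  k=2
[0,6] N  <  k=1
[6,7] S\N  lex  "bone"
[0,7] S  <  k=6

[0,7] S   <
  [0,6] N   <
    [0,1] "no" : N\NP
    [1,6] N\(N\NP)   >
      [1,2] "sent" : (N\(N\NP))/PP
      [2,6] PP   <
        [2,5] PP\S   >
          [2,3] "under" : (PP\S)/(PP/N)
          [3,5] PP/N   >B
            [3,4] "liked" : PP/PP
            [4,5] "found" : PP/N
        [5,6] "near" : PP\(PP\S)
  [6,7] "bone" : S\N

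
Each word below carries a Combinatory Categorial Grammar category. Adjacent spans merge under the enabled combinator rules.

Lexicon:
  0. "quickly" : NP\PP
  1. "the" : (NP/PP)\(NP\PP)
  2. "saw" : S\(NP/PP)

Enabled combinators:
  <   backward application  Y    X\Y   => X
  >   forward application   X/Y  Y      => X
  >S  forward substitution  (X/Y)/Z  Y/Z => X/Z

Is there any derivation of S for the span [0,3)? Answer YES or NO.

[0,3] S   <
  [0,2] NP/PP   <
    [0,1] "quickly" : NP\PP
    [1,2] "the" : (NP/PP)\(NP\PP)
  [2,3] "saw" : S\(NP/PP)

YES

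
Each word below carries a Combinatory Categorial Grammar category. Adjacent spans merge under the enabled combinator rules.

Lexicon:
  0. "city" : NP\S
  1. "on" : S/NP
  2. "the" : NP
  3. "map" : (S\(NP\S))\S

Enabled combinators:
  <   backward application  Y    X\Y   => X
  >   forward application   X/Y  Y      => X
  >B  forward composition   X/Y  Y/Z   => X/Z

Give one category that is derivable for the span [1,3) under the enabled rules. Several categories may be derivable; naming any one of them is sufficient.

S

[0,4] S   <
  [0,1] "city" : NP\S
  [1,4] S\(NP\S)   <
    [1,3] S   >
      [1,2] "on" : S/NP
      [2,3] "the" : NP
    [3,4] "map" : (S\(NP\S))\S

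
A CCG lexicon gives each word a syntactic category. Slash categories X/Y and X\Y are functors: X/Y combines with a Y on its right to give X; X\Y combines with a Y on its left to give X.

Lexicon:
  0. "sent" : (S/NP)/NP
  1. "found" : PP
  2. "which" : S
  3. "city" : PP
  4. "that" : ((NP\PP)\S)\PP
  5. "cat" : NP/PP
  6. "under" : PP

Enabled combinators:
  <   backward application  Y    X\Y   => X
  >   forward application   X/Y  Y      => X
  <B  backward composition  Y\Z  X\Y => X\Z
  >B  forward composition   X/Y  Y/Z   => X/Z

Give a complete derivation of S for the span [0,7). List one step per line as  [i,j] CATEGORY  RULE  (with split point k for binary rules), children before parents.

[0,7] S   >
  [0,5] S/NP   >
    [0,1] "sent" : (S/NP)/NP
    [1,5] NP   <
      [1,2] "found" : PP
      [2,5] NP\PP   <
        [2,3] "which" : S
        [3,5] (NP\PP)\S   <
          [3,4] "city" : PP
          [4,5] "that" : ((NP\PP)\S)\PP
  [5,7] NP   >
    [5,6] "cat" : NP/PP
    [6,7] "under" : PP

[0,1] (S/NP)/NP  lex  "sent"
[1,2] PP  lex  "found"
[2,3] S  lex  "which"
[3,4] PP  lex  "city"
[4,5] ((NP\PP)\S)\PP  lex  "that"
[3,5] (NP\PP)\S  <  k=4
[2,5] NP\PP  <  k=3
[1,5] NP  <  k=2
[0,5] S/NP  >  k=1
[5,6] NP/PP  lex  "cat"
[6,7] PP  lex  "under"
[5,7] NP  >  k=6
[0,7] S  >  k=5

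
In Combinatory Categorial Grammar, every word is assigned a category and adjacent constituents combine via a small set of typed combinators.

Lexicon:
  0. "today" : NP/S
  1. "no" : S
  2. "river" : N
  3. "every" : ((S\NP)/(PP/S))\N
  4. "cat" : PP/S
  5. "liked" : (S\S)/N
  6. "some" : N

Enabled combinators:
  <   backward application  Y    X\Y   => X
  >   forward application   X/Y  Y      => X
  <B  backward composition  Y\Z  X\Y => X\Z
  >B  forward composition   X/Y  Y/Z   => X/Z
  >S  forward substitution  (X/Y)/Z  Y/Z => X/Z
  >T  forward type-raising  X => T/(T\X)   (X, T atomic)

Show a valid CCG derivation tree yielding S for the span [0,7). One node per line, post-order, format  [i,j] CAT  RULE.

[0,7] S   <
  [0,2] NP   >
    [0,1] "today" : NP/S
    [1,2] "no" : S
  [2,7] S\NP   <B
    [2,5] S\NP   >
      [2,4] (S\NP)/(PP/S)   <
        [2,3] "river" : N
        [3,4] "every" : ((S\NP)/(PP/S))\N
      [4,5] "cat" : PP/S
    [5,7] S\S   >
      [5,6] "liked" : (S\S)/N
      [6,7] "some" : N

[0,1] NP/S  lex  "today"
[1,2] S  lex  "no"
[0,2] NP  >  k=1
[2,3] N  lex  "river"
[3,4] ((S\NP)/(PP/S))\N  lex  "every"
[2,4] (S\NP)/(PP/S)  <  k=3
[4,5] PP/S  lex  "cat"
[2,5] S\NP  >  k=4
[5,6] (S\S)/N  lex  "liked"
[6,7] N  lex  "some"
[5,7] S\S  >  k=6
[2,7] S\NP  <B  k=5
[0,7] S  <  k=2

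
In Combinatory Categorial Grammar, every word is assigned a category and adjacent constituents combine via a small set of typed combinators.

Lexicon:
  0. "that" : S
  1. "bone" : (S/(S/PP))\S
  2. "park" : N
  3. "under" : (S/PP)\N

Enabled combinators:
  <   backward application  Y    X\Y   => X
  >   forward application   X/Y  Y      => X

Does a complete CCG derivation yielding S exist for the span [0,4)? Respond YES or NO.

YES

[0,4] S   >
  [0,2] S/(S/PP)   <
    [0,1] "that" : S
    [1,2] "bone" : (S/(S/PP))\S
  [2,4] S/PP   <
    [2,3] "park" : N
    [3,4] "under" : (S/PP)\N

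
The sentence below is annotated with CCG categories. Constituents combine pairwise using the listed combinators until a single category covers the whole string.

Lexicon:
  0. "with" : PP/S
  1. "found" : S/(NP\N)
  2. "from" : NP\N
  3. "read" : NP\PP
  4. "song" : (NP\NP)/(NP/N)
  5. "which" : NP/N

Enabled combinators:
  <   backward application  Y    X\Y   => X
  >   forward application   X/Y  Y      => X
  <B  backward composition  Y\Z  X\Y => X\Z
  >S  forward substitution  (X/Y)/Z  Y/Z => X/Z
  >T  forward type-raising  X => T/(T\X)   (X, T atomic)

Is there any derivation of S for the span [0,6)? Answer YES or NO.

NO

PP/S S/(NP\N) NP\N NP\PP (NP\NP)/(NP/N) NP/N
CKY chart[0,6] = {N/(N\NP), NP, NP/(NP\NP), PP/(PP\NP), S/(S\NP)}; S ∉ chart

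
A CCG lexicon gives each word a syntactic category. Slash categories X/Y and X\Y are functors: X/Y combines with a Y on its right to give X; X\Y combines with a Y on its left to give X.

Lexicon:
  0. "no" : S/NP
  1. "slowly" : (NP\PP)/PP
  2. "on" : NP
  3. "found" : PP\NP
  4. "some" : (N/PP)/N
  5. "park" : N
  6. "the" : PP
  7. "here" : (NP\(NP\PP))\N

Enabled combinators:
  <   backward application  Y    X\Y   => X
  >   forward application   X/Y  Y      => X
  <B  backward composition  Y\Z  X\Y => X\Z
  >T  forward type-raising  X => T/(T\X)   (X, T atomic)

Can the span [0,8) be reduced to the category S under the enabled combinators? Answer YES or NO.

YES

[0,8] S   >
  [0,1] "no" : S/NP
  [1,8] NP   <
    [1,4] NP\PP   >
      [1,2] "slowly" : (NP\PP)/PP
      [2,4] PP   >
        [2,3] PP/(PP\NP)   >T
          [2,3] "on" : NP
        [3,4] "found" : PP\NP
    [4,8] NP\(NP\PP)   <
      [4,7] N   >
        [4,6] N/PP   >
          [4,5] "some" : (N/PP)/N
          [5,6] "park" : N
        [6,7] "the" : PP
      [7,8] "here" : (NP\(NP\PP))\N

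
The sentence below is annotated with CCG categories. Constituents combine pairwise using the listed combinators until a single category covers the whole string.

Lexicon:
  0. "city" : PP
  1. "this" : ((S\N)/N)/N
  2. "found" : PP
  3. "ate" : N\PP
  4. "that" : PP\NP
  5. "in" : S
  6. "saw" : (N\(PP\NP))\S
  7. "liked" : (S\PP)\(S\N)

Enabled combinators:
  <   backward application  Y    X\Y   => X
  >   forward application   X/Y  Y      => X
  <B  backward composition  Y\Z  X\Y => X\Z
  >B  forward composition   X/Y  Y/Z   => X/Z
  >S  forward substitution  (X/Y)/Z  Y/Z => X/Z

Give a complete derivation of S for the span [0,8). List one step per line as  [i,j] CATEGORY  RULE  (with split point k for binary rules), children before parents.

[0,1] PP  lex  "city"
[1,2] ((S\N)/N)/N  lex  "this"
[2,3] PP  lex  "found"
[3,4] N\PP  lex  "ate"
[2,4] N  <  k=3
[1,4] (S\N)/N  >  k=2
[4,5] PP\NP  lex  "that"
[5,6] S  lex  "in"
[6,7] (N\(PP\NP))\S  lex  "saw"
[5,7] N\(PP\NP)  <  k=6
[4,7] N  <  k=5
[1,7] S\N  >  k=4
[7,8] (S\PP)\(S\N)  lex  "liked"
[1,8] S\PP  <  k=7
[0,8] S  <  k=1

[0,8] S   <
  [0,1] "city" : PP
  [1,8] S\PP   <
    [1,7] S\N   >
      [1,4] (S\N)/N   >
        [1,2] "this" : ((S\N)/N)/N
        [2,4] N   <
          [2,3] "found" : PP
          [3,4] "ate" : N\PP
      [4,7] N   <
        [4,5] "that" : PP\NP
        [5,7] N\(PP\NP)   <
          [5,6] "in" : S
          [6,7] "saw" : (N\(PP\NP))\S
    [7,8] "liked" : (S\PP)\(S\N)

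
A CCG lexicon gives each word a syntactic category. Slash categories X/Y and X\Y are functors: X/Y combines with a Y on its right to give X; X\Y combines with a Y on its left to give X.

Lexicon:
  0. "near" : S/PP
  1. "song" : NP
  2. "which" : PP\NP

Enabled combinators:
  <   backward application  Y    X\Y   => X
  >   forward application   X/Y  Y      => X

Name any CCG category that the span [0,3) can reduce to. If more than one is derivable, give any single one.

S

[0,3] S   >
  [0,1] "near" : S/PP
  [1,3] PP   <
    [1,2] "song" : NP
    [2,3] "which" : PP\NP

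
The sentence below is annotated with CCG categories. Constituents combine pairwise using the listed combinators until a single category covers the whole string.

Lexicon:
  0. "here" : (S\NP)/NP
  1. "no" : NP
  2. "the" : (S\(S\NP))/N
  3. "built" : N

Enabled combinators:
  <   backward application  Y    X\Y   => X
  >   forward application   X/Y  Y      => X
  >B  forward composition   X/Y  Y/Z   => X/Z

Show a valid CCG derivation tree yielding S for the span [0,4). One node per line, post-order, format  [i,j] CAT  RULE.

[0,4] S   <
  [0,2] S\NP   >
    [0,1] "here" : (S\NP)/NP
    [1,2] "no" : NP
  [2,4] S\(S\NP)   >
    [2,3] "the" : (S\(S\NP))/N
    [3,4] "built" : N

[0,1] (S\NP)/NP  lex  "here"
[1,2] NP  lex  "no"
[0,2] S\NP  >  k=1
[2,3] (S\(S\NP))/N  lex  "the"
[3,4] N  lex  "built"
[2,4] S\(S\NP)  >  k=3
[0,4] S  <  k=2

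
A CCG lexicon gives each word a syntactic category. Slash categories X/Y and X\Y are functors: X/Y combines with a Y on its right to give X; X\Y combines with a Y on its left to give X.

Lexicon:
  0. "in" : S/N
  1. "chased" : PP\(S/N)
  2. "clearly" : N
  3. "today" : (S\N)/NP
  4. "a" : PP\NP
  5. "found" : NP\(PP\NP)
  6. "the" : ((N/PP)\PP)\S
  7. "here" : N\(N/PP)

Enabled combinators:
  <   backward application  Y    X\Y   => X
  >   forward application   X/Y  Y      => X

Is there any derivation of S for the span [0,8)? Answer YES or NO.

S/N PP\(S/N) N (S\N)/NP PP\NP NP\(PP\NP) ((N/PP)\PP)\S N\(N/PP)
CKY chart[0,8] = {N}; S ∉ chart

NO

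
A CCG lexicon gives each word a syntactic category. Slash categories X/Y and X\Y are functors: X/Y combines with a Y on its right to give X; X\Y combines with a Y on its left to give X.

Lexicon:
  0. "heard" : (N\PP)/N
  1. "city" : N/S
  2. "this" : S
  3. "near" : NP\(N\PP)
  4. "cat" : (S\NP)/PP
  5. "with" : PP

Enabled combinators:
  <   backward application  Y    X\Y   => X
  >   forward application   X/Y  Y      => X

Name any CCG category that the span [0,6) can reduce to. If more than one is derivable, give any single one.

S

[0,6] S   <
  [0,4] NP   <
    [0,3] N\PP   >
      [0,1] "heard" : (N\PP)/N
      [1,3] N   >
        [1,2] "city" : N/S
        [2,3] "this" : S
    [3,4] "near" : NP\(N\PP)
  [4,6] S\NP   >
    [4,5] "cat" : (S\NP)/PP
    [5,6] "with" : PP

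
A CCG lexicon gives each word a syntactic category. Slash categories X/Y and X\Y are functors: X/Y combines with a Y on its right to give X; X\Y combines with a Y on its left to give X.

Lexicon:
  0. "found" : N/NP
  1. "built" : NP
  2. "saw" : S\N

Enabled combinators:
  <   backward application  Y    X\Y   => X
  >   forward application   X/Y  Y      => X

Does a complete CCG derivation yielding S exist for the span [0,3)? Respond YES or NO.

[0,3] S   <
  [0,2] N   >
    [0,1] "found" : N/NP
    [1,2] "built" : NP
  [2,3] "saw" : S\N

YES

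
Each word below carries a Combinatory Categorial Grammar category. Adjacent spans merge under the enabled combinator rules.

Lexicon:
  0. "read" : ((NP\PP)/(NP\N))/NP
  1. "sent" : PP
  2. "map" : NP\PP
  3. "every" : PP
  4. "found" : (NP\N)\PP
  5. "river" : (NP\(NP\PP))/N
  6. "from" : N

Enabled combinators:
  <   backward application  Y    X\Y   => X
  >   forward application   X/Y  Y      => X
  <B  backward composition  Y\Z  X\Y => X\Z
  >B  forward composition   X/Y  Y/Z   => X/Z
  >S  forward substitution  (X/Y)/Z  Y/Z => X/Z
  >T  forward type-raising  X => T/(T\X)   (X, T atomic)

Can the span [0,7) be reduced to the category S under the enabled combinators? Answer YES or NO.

((NP\PP)/(NP\N))/NP PP NP\PP PP (NP\N)\PP (NP\(NP\PP))/N N
CKY chart[0,7] = {N/(N\NP), NP, NP/(NP\NP), PP/(PP\NP), S/(S\NP)}; S ∉ chart

NO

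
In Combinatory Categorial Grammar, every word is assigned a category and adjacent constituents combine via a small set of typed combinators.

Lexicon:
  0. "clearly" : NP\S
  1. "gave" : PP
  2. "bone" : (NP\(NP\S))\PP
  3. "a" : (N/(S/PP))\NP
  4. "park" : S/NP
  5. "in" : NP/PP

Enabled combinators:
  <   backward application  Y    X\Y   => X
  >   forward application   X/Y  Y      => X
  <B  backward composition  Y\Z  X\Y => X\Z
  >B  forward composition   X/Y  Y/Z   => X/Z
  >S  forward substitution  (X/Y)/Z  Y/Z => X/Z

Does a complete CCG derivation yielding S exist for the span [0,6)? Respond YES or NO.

NP\S PP (NP\(NP\S))\PP (N/(S/PP))\NP S/NP NP/PP
CKY chart[0,6] = {N}; S ∉ chart

NO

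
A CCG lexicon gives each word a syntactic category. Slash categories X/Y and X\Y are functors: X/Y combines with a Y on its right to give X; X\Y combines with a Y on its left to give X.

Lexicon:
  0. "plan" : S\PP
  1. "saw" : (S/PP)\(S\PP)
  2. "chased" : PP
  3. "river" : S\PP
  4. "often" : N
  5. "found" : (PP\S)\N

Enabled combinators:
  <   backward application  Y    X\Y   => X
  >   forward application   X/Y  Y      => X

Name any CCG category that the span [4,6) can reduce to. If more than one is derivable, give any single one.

[0,6] S   >
  [0,2] S/PP   <
    [0,1] "plan" : S\PP
    [1,2] "saw" : (S/PP)\(S\PP)
  [2,6] PP   <
    [2,4] S   <
      [2,3] "chased" : PP
      [3,4] "river" : S\PP
    [4,6] PP\S   <
      [4,5] "often" : N
      [5,6] "found" : (PP\S)\N

PP\S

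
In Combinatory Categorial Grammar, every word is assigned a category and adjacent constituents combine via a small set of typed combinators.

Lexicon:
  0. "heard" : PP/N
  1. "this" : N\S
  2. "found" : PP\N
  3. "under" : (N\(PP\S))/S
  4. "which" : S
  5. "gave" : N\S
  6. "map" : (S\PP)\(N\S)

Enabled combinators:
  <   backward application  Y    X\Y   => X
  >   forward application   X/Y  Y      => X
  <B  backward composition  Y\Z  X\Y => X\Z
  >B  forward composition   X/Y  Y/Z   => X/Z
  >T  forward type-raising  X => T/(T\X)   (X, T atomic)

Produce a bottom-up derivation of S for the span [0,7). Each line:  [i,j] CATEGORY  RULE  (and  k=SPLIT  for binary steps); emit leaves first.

[0,7] S   <
  [0,5] PP   >
    [0,1] "heard" : PP/N
    [1,5] N   <
      [1,3] PP\S   <B
        [1,2] "this" : N\S
        [2,3] "found" : PP\N
      [3,5] N\(PP\S)   >
        [3,4] "under" : (N\(PP\S))/S
        [4,5] "which" : S
  [5,7] S\PP   <
    [5,6] "gave" : N\S
    [6,7] "map" : (S\PP)\(N\S)

[0,1] PP/N  lex  "heard"
[1,2] N\S  lex  "this"
[2,3] PP\N  lex  "found"
[1,3] PP\S  <B  k=2
[3,4] (N\(PP\S))/S  lex  "under"
[4,5] S  lex  "which"
[3,5] N\(PP\S)  >  k=4
[1,5] N  <  k=3
[0,5] PP  >  k=1
[5,6] N\S  lex  "gave"
[6,7] (S\PP)\(N\S)  lex  "map"
[5,7] S\PP  <  k=6
[0,7] S  <  k=5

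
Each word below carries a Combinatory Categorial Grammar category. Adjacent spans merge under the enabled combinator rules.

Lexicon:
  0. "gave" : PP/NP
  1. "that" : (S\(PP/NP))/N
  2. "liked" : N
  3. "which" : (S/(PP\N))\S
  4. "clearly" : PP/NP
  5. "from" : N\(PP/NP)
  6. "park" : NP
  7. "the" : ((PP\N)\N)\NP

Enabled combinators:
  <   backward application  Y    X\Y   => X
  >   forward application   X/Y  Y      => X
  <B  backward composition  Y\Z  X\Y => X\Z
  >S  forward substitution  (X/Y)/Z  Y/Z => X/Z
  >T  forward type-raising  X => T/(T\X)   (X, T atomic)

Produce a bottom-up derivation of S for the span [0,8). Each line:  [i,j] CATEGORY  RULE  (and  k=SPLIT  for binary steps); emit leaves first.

[0,1] PP/NP  lex  "gave"
[1,2] (S\(PP/NP))/N  lex  "that"
[2,3] N  lex  "liked"
[1,3] S\(PP/NP)  >  k=2
[0,3] S  <  k=1
[3,4] (S/(PP\N))\S  lex  "which"
[0,4] S/(PP\N)  <  k=3
[4,5] PP/NP  lex  "clearly"
[5,6] N\(PP/NP)  lex  "from"
[4,6] N  <  k=5
[6,7] NP  lex  "park"
[7,8] ((PP\N)\N)\NP  lex  "the"
[6,8] (PP\N)\N  <  k=7
[4,8] PP\N  <  k=6
[0,8] S  >  k=4

[0,8] S   >
  [0,4] S/(PP\N)   <
    [0,3] S   <
      [0,1] "gave" : PP/NP
      [1,3] S\(PP/NP)   >
        [1,2] "that" : (S\(PP/NP))/N
        [2,3] "liked" : N
    [3,4] "which" : (S/(PP\N))\S
  [4,8] PP\N   <
    [4,6] N   <
      [4,5] "clearly" : PP/NP
      [5,6] "from" : N\(PP/NP)
    [6,8] (PP\N)\N   <
      [6,7] "park" : NP
      [7,8] "the" : ((PP\N)\N)\NP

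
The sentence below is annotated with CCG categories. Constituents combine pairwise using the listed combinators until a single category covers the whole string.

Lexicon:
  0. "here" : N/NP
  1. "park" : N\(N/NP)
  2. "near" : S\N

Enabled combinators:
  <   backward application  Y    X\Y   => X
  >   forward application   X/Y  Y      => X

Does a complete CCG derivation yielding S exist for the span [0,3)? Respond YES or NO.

[0,3] S   <
  [0,2] N   <
    [0,1] "here" : N/NP
    [1,2] "park" : N\(N/NP)
  [2,3] "near" : S\N

YES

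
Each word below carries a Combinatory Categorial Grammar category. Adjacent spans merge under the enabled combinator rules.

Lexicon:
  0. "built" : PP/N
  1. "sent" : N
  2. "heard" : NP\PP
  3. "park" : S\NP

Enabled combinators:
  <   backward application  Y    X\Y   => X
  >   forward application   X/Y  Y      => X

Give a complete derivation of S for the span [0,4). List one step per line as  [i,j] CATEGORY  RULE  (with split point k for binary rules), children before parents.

[0,1] PP/N  lex  "built"
[1,2] N  lex  "sent"
[0,2] PP  >  k=1
[2,3] NP\PP  lex  "heard"
[0,3] NP  <  k=2
[3,4] S\NP  lex  "park"
[0,4] S  <  k=3

[0,4] S   <
  [0,3] NP   <
    [0,2] PP   >
      [0,1] "built" : PP/N
      [1,2] "sent" : N
    [2,3] "heard" : NP\PP
  [3,4] "park" : S\NP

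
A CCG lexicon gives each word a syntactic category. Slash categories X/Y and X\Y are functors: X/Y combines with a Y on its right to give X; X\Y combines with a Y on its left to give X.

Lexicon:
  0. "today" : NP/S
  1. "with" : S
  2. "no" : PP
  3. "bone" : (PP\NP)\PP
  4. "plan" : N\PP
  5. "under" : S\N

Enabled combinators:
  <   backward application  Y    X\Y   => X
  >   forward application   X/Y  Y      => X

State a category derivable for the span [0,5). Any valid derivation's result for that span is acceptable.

N

[0,6] S   <
  [0,5] N   <
    [0,4] PP   <
      [0,2] NP   >
        [0,1] "today" : NP/S
        [1,2] "with" : S
      [2,4] PP\NP   <
        [2,3] "no" : PP
        [3,4] "bone" : (PP\NP)\PP
    [4,5] "plan" : N\PP
  [5,6] "under" : S\N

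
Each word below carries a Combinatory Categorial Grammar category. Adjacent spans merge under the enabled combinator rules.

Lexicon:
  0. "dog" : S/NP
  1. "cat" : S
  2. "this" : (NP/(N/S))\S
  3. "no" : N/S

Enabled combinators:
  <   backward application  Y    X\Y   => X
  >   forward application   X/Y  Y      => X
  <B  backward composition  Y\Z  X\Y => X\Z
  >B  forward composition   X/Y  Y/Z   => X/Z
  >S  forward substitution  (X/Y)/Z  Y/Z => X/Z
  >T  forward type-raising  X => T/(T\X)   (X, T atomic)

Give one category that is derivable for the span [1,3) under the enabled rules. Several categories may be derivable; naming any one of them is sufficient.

NP/(N/S)

[0,4] S   >
  [0,1] "dog" : S/NP
  [1,4] NP   >
    [1,3] NP/(N/S)   <
      [1,2] "cat" : S
      [2,3] "this" : (NP/(N/S))\S
    [3,4] "no" : N/S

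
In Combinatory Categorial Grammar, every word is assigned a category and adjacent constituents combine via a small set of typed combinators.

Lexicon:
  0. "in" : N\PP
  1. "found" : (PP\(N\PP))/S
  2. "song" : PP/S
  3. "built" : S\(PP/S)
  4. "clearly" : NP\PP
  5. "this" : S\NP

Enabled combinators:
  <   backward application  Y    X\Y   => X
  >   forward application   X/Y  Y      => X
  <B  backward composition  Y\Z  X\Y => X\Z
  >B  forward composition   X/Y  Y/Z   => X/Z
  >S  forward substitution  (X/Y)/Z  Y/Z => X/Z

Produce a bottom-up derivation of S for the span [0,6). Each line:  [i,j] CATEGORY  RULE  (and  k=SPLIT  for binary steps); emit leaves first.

[0,1] N\PP  lex  "in"
[1,2] (PP\(N\PP))/S  lex  "found"
[2,3] PP/S  lex  "song"
[3,4] S\(PP/S)  lex  "built"
[2,4] S  <  k=3
[1,4] PP\(N\PP)  >  k=2
[0,4] PP  <  k=1
[4,5] NP\PP  lex  "clearly"
[5,6] S\NP  lex  "this"
[4,6] S\PP  <B  k=5
[0,6] S  <  k=4

[0,6] S   <
  [0,4] PP   <
    [0,1] "in" : N\PP
    [1,4] PP\(N\PP)   >
      [1,2] "found" : (PP\(N\PP))/S
      [2,4] S   <
        [2,3] "song" : PP/S
        [3,4] "built" : S\(PP/S)
  [4,6] S\PP   <B
    [4,5] "clearly" : NP\PP
    [5,6] "this" : S\NP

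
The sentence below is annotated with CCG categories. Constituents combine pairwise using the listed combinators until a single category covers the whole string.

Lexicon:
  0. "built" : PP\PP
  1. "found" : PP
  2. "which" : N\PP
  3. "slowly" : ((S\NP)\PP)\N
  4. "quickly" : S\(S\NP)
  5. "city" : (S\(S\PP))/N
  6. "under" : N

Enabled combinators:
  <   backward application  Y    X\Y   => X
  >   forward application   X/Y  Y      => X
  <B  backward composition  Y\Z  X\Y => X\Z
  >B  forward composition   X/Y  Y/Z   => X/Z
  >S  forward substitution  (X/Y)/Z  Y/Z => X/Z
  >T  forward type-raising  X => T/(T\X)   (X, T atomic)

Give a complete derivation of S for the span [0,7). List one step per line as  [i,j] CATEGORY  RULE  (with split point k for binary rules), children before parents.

[0,7] S   <
  [0,5] S\PP   <B
    [0,1] "built" : PP\PP
    [1,5] S\PP   <B
      [1,4] (S\NP)\PP   <
        [1,3] N   <
          [1,2] "found" : PP
          [2,3] "which" : N\PP
        [3,4] "slowly" : ((S\NP)\PP)\N
      [4,5] "quickly" : S\(S\NP)
  [5,7] S\(S\PP)   >
    [5,6] "city" : (S\(S\PP))/N
    [6,7] "under" : N

[0,1] PP\PP  lex  "built"
[1,2] PP  lex  "found"
[2,3] N\PP  lex  "which"
[1,3] N  <  k=2
[3,4] ((S\NP)\PP)\N  lex  "slowly"
[1,4] (S\NP)\PP  <  k=3
[4,5] S\(S\NP)  lex  "quickly"
[1,5] S\PP  <B  k=4
[0,5] S\PP  <B  k=1
[5,6] (S\(S\PP))/N  lex  "city"
[6,7] N  lex  "under"
[5,7] S\(S\PP)  >  k=6
[0,7] S  <  k=5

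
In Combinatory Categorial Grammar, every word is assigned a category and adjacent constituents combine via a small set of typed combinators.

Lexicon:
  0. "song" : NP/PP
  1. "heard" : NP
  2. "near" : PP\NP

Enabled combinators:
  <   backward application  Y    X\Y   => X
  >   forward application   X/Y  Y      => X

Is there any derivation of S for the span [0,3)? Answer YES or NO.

NO

NP/PP NP PP\NP
CKY chart[0,3] = {NP}; S ∉ chart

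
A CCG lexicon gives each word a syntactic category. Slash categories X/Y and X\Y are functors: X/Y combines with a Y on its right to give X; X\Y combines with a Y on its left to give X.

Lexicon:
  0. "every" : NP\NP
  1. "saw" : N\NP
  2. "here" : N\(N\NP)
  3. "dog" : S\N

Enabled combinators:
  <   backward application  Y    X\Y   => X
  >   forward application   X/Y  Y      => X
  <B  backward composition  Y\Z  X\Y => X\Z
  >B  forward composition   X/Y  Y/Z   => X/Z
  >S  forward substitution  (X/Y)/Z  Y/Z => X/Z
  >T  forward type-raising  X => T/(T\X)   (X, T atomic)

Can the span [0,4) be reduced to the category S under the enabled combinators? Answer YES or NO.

YES

[0,4] S   <
  [0,3] N   <
    [0,2] N\NP   <B
      [0,1] "every" : NP\NP
      [1,2] "saw" : N\NP
    [2,3] "here" : N\(N\NP)
  [3,4] "dog" : S\N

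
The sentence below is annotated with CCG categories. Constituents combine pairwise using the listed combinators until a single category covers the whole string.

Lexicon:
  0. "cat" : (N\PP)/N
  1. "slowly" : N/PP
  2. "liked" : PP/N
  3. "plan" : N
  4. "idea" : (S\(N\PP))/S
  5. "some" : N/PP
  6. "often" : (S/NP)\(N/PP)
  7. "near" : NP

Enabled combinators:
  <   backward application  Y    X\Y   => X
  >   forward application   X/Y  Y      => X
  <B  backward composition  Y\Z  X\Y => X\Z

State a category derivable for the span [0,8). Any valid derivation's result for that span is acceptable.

[0,8] S   <
  [0,4] N\PP   >
    [0,1] "cat" : (N\PP)/N
    [1,4] N   >
      [1,2] "slowly" : N/PP
      [2,4] PP   >
        [2,3] "liked" : PP/N
        [3,4] "plan" : N
  [4,8] S\(N\PP)   >
    [4,5] "idea" : (S\(N\PP))/S
    [5,8] S   >
      [5,7] S/NP   <
        [5,6] "some" : N/PP
        [6,7] "often" : (S/NP)\(N/PP)
      [7,8] "near" : NP

S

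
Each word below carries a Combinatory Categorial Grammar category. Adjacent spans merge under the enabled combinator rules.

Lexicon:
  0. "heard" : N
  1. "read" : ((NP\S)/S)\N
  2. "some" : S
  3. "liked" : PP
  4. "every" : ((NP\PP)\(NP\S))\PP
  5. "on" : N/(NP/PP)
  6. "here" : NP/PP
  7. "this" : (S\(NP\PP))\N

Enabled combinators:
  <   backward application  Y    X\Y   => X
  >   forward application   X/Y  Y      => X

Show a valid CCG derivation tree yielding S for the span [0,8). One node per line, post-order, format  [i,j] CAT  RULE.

[0,1] N  lex  "heard"
[1,2] ((NP\S)/S)\N  lex  "read"
[0,2] (NP\S)/S  <  k=1
[2,3] S  lex  "some"
[0,3] NP\S  >  k=2
[3,4] PP  lex  "liked"
[4,5] ((NP\PP)\(NP\S))\PP  lex  "every"
[3,5] (NP\PP)\(NP\S)  <  k=4
[0,5] NP\PP  <  k=3
[5,6] N/(NP/PP)  lex  "on"
[6,7] NP/PP  lex  "here"
[5,7] N  >  k=6
[7,8] (S\(NP\PP))\N  lex  "this"
[5,8] S\(NP\PP)  <  k=7
[0,8] S  <  k=5

[0,8] S   <
  [0,5] NP\PP   <
    [0,3] NP\S   >
      [0,2] (NP\S)/S   <
        [0,1] "heard" : N
        [1,2] "read" : ((NP\S)/S)\N
      [2,3] "some" : S
    [3,5] (NP\PP)\(NP\S)   <
      [3,4] "liked" : PP
      [4,5] "every" : ((NP\PP)\(NP\S))\PP
  [5,8] S\(NP\PP)   <
    [5,7] N   >
      [5,6] "on" : N/(NP/PP)
      [6,7] "here" : NP/PP
    [7,8] "this" : (S\(NP\PP))\N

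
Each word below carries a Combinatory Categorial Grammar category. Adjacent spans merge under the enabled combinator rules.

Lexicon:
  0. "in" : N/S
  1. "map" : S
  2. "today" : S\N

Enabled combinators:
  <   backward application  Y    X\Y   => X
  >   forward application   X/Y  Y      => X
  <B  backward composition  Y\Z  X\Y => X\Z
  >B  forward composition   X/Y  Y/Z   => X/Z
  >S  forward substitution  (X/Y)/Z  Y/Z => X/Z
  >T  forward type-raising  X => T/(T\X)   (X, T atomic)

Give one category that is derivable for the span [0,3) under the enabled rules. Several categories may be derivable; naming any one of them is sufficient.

S

[0,3] S   <
  [0,2] N   >
    [0,1] "in" : N/S
    [1,2] "map" : S
  [2,3] "today" : S\N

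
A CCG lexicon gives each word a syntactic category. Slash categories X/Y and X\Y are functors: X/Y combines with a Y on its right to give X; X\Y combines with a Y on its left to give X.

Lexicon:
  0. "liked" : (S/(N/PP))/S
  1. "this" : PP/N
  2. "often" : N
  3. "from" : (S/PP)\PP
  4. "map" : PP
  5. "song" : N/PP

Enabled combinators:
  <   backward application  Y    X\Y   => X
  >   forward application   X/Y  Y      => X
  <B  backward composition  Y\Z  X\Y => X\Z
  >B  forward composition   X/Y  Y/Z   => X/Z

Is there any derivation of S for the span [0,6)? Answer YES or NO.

YES

[0,6] S   >
  [0,5] S/(N/PP)   >
    [0,1] "liked" : (S/(N/PP))/S
    [1,5] S   >
      [1,4] S/PP   <
        [1,3] PP   >
          [1,2] "this" : PP/N
          [2,3] "often" : N
        [3,4] "from" : (S/PP)\PP
      [4,5] "map" : PP
  [5,6] "song" : N/PP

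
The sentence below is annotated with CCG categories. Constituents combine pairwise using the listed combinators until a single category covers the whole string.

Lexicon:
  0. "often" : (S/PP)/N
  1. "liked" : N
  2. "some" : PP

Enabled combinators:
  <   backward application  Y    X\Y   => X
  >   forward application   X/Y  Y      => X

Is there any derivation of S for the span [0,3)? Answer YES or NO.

[0,3] S   >
  [0,2] S/PP   >
    [0,1] "often" : (S/PP)/N
    [1,2] "liked" : N
  [2,3] "some" : PP

YES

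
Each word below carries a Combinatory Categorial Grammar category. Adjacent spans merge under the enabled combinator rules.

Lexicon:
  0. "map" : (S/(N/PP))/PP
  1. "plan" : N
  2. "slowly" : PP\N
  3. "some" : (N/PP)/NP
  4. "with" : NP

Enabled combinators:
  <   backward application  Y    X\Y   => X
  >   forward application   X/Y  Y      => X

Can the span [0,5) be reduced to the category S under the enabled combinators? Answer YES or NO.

[0,5] S   >
  [0,3] S/(N/PP)   >
    [0,1] "map" : (S/(N/PP))/PP
    [1,3] PP   <
      [1,2] "plan" : N
      [2,3] "slowly" : PP\N
  [3,5] N/PP   >
    [3,4] "some" : (N/PP)/NP
    [4,5] "with" : NP

YES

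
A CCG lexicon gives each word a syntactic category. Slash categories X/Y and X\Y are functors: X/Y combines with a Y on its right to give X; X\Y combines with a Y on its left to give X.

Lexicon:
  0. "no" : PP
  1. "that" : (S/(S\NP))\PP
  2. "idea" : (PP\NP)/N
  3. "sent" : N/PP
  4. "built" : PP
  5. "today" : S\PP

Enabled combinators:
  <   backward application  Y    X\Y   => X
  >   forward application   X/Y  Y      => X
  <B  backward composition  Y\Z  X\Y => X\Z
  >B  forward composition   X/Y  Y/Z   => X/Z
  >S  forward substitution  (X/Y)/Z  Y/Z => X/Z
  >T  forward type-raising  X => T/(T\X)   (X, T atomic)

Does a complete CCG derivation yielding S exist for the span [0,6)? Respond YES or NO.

[0,6] S   >
  [0,2] S/(S\NP)   <
    [0,1] "no" : PP
    [1,2] "that" : (S/(S\NP))\PP
  [2,6] S\NP   <B
    [2,5] PP\NP   >
      [2,3] "idea" : (PP\NP)/N
      [3,5] N   >
        [3,4] "sent" : N/PP
        [4,5] "built" : PP
    [5,6] "today" : S\PP

YES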